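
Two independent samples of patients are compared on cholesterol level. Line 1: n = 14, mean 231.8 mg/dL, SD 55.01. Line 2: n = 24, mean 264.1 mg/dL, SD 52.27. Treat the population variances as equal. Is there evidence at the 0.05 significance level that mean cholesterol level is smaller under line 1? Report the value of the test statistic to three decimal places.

-1.803

Let group 1 = line 1, group 2 = line 2. H0: μ_1 = μ_2; H1: μ_1 < μ_2 (two-sample pooled-variance t-test, left-tailed).
s_p² = [(14−1)·55.01² + (24−1)·52.27²]/(14+24−2) = 2838.3
t = (231.8 − 264.1)/√[2838.3·(1/14 + 1/24)] = -1.803
df = n₁ + n₂ − 2 = 36
p-value = P(T ≤ -1.803) ≈ 0.040
Since p ≈ 0.040 < α = 0.05, reject H0; the evidence is statistically significant.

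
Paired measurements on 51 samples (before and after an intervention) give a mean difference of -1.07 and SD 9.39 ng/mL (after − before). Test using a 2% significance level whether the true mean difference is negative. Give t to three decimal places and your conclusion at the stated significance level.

t = -0.814; fail to reject H0

H0: μ_d = 0; H1: μ_d < 0 (paired t-test on the differences, left-tailed).
t = d̄/(s_d/√n) = -1.07/(9.39/√51) = -0.814
df = n − 1 = 50
p-value = P(T ≤ -0.814) ≈ 0.210
Since p ≈ 0.210 > α = 0.02, fail to reject H0; the data do not provide sufficient evidence against H0.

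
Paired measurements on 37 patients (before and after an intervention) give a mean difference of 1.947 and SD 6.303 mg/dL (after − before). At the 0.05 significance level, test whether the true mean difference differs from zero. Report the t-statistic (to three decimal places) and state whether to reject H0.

H0: μ_d = 0; H1: μ_d ≠ 0 (paired t-test on the differences, two-sided).
t = d̄/(s_d/√n) = 1.947/(6.303/√37) = 1.879
df = n − 1 = 36
Two-sided p-value ≈ 0.0684
Since p ≈ 0.0684 > α = 0.05, fail to reject H0; the evidence is not statistically significant.

t = 1.879; fail to reject H0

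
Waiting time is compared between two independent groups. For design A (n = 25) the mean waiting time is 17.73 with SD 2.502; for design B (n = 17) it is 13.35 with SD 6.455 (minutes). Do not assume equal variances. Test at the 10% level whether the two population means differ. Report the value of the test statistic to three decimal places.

2.665

Let group 1 = design A, group 2 = design B. H0: μ_1 = μ_2; H1: μ_1 ≠ μ_2 (Welch's two-sample t-test, two-sided).
t = (x̄_1 − x̄_2)/√(s_1²/n_1 + s_2²/n_2) = (17.73 − 13.35)/√(2.502²/25 + 6.455²/17) = 2.665
Welch–Satterthwaite df ≈ 19.30
Two-sided p-value ≈ 0.015
Since p ≈ 0.015 < α = 0.1, reject H0; the data support H1.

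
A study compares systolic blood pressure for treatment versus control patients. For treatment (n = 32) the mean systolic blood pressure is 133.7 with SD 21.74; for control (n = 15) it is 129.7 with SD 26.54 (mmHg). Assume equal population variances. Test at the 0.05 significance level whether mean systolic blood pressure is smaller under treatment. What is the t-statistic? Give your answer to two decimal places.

Let group 1 = treatment, group 2 = control. H0: μ_1 = μ_2; H1: μ_1 < μ_2 (two-sample pooled-variance t-test, left-tailed).
s_p² = [(32−1)·21.74² + (15−1)·26.54²]/(32+15−2) = 544.726
t = (133.7 − 129.7)/√[544.726·(1/32 + 1/15)] = 0.55
df = n₁ + n₂ − 2 = 45
p-value = P(T ≤ 0.55) ≈ 0.7067
Since p ≈ 0.7067 > α = 0.05, fail to reject H0; the evidence is not statistically significant.

0.55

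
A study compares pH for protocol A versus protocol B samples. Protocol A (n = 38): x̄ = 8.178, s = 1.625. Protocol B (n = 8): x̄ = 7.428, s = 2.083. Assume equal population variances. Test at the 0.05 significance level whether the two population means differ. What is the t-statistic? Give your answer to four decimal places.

Let group 1 = protocol A, group 2 = protocol B. H0: μ_1 = μ_2; H1: μ_1 ≠ μ_2 (two-sample pooled-variance t-test, two-sided).
s_p² = [(38−1)·1.625² + (8−1)·2.083²]/(38+8−2) = 2.9108
t = (8.178 − 7.428)/√[2.9108·(1/38 + 1/8)] = 1.1301
df = n₁ + n₂ − 2 = 44
Two-sided p-value ≈ 0.2646
Since p ≈ 0.2646 > α = 0.05, fail to reject H0; the evidence is not statistically significant.

1.1301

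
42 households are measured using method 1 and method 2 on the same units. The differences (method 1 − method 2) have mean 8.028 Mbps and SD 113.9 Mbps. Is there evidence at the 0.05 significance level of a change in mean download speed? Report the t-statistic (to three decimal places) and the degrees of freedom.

H0: μ_d = 0; H1: μ_d ≠ 0 (paired t-test on the differences, two-sided).
t = d̄/(s_d/√n) = 8.028/(113.9/√42) = 0.457
df = n − 1 = 41
Two-sided p-value ≈ 0.6502
Since p ≈ 0.6502 > α = 0.05, fail to reject H0; the data do not provide sufficient evidence against H0.

t = 0.457, df = 41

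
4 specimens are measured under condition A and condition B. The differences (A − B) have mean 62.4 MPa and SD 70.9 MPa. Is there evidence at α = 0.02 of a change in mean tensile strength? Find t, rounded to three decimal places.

H0: μ_d = 0; H1: μ_d ≠ 0 (paired t-test on the differences, two-sided).
t = d̄/(s_d/√n) = 62.4/(70.9/√4) = 1.760
df = n − 1 = 3
Two-sided p-value ≈ 0.1766
Since p ≈ 0.1766 > α = 0.02, fail to reject H0; the data do not provide sufficient evidence against H0.

1.760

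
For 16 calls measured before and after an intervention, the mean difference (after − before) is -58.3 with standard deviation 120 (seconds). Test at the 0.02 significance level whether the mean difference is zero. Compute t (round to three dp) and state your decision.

t = -1.943; fail to reject H0

H0: μ_d = 0; H1: μ_d ≠ 0 (paired t-test on the differences, two-sided).
t = d̄/(s_d/√n) = -58.3/(120/√16) = -1.943
df = n − 1 = 15
Two-sided p-value ≈ 0.0710
Since p ≈ 0.0710 > α = 0.02, fail to reject H0; the data do not provide sufficient evidence against H0.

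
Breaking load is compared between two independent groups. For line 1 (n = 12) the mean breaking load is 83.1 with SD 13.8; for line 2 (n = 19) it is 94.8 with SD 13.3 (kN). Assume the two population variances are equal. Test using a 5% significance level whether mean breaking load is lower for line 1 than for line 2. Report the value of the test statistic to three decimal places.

Let group 1 = line 1, group 2 = line 2. H0: μ_1 = μ_2; H1: μ_1 < μ_2 (two-sample pooled-variance t-test, left-tailed).
s_p² = [(12−1)·13.8² + (19−1)·13.3²]/(12+19−2) = 182.03
t = (83.1 − 94.8)/√[182.03·(1/12 + 1/19)] = -2.352
df = n₁ + n₂ − 2 = 29
p-value = P(T ≤ -2.352) ≈ 0.013
Since p ≈ 0.013 < α = 0.05, reject H0; the evidence is statistically significant.

-2.352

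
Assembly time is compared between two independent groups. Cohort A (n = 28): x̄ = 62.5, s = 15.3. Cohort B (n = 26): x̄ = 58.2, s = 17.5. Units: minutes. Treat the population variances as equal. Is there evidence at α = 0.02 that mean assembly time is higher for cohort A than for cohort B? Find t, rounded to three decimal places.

0.963

Let group 1 = cohort A, group 2 = cohort B. H0: μ_1 = μ_2; H1: μ_1 > μ_2 (two-sample pooled-variance t-test, right-tailed).
s_p² = [(28−1)·15.3² + (26−1)·17.5²]/(28+26−2) = 268.782
t = (62.5 − 58.2)/√[268.782·(1/28 + 1/26)] = 0.963
df = n₁ + n₂ − 2 = 52
p-value = P(T ≥ 0.963) ≈ 0.170
Since p ≈ 0.170 > α = 0.02, fail to reject H0; the data do not provide sufficient evidence against H0.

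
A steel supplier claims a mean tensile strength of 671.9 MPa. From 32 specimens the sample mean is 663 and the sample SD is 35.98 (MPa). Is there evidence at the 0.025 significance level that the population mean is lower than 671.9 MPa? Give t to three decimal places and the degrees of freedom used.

t = -1.399, df = 31

H0: μ = 671.9; H1: μ < 671.9 (one-sample t-test, left-tailed).
t = (x̄ − μ₀)/(s/√n) = (663 − 671.9)/(35.98/√32) = -1.399
df = n − 1 = 31
p-value = P(T ≤ -1.399) ≈ 0.0858
Since p ≈ 0.0858 > α = 0.025, fail to reject H0; the evidence is not statistically significant.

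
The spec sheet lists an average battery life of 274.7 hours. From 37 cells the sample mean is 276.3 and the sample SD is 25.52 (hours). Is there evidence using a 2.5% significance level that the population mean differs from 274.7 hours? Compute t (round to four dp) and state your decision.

H0: μ = 274.7; H1: μ ≠ 274.7 (one-sample t-test, two-sided).
t = (x̄ − μ₀)/(s/√n) = (276.3 − 274.7)/(25.52/√37) = 0.3814
df = n − 1 = 36
Two-sided p-value ≈ 0.7052
Since p ≈ 0.7052 > α = 0.025, fail to reject H0; the data do not provide sufficient evidence against H0.

t = 0.3814; fail to reject H0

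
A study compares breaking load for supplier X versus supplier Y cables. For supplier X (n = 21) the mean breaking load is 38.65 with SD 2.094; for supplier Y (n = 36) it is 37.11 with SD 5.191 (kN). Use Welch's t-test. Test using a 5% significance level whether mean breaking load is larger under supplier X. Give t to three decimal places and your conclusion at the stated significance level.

t = 1.574; fail to reject H0

Let group 1 = supplier X, group 2 = supplier Y. H0: μ_1 = μ_2; H1: μ_1 > μ_2 (Welch's two-sample t-test, right-tailed).
t = (x̄_1 − x̄_2)/√(s_1²/n_1 + s_2²/n_2) = (38.65 − 37.11)/√(2.094²/21 + 5.191²/36) = 1.574
Welch–Satterthwaite df ≈ 50.39
p-value = P(T ≥ 1.574) ≈ 0.061
Since p ≈ 0.061 > α = 0.05, fail to reject H0; the data do not provide sufficient evidence against H0.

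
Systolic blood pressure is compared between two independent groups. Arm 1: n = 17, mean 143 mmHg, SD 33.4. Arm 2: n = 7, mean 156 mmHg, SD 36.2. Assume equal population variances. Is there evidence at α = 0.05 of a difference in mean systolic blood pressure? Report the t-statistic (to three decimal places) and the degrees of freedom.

Let group 1 = arm 1, group 2 = arm 2. H0: μ_1 = μ_2; H1: μ_1 ≠ μ_2 (two-sample pooled-variance t-test, two-sided).
s_p² = [(17−1)·33.4² + (7−1)·36.2²]/(17+7−2) = 1168.71
t = (143 − 156)/√[1168.71·(1/17 + 1/7)] = -0.847
df = n₁ + n₂ − 2 = 22
Two-sided p-value ≈ 0.4062
Since p ≈ 0.4062 > α = 0.05, fail to reject H0; the data do not provide sufficient evidence against H0.

t = -0.847, df = 22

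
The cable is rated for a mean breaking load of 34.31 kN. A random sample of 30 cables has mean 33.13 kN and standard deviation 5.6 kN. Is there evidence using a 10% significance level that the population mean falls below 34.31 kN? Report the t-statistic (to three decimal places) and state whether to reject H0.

H0: μ = 34.31; H1: μ < 34.31 (one-sample t-test, left-tailed).
t = (x̄ − μ₀)/(s/√n) = (33.13 − 34.31)/(5.6/√30) = -1.154
df = n − 1 = 29
p-value = P(T ≤ -1.154) ≈ 0.1289
Since p ≈ 0.1289 > α = 0.1, fail to reject H0; the evidence is not statistically significant.

t = -1.154; fail to reject H0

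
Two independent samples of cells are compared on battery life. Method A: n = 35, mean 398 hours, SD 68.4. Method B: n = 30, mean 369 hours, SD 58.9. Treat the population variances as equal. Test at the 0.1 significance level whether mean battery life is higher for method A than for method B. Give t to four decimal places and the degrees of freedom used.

Let group 1 = method A, group 2 = method B. H0: μ_1 = μ_2; H1: μ_1 > μ_2 (two-sample pooled-variance t-test, right-tailed).
s_p² = [(35−1)·68.4² + (30−1)·58.9²]/(35+30−2) = 4121.88
t = (398 − 369)/√[4121.88·(1/35 + 1/30)] = 1.8155
df = n₁ + n₂ − 2 = 63
p-value = P(T ≥ 1.8155) ≈ 0.037
Since p ≈ 0.037 < α = 0.1, reject H0; the evidence is statistically significant.

t = 1.8155, df = 63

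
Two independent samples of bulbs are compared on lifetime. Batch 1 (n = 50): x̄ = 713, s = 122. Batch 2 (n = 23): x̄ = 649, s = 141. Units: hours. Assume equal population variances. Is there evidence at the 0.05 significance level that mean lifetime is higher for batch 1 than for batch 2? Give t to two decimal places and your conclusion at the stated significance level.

Let group 1 = batch 1, group 2 = batch 2. H0: μ_1 = μ_2; H1: μ_1 > μ_2 (two-sample pooled-variance t-test, right-tailed).
s_p² = [(50−1)·122² + (23−1)·141²]/(50+23−2) = 16432.4
t = (713 − 649)/√[16432.4·(1/50 + 1/23)] = 1.98
df = n₁ + n₂ − 2 = 71
p-value = P(T ≥ 1.98) ≈ 0.026
Since p ≈ 0.026 < α = 0.05, reject H0; the evidence is statistically significant.

t = 1.98; reject H0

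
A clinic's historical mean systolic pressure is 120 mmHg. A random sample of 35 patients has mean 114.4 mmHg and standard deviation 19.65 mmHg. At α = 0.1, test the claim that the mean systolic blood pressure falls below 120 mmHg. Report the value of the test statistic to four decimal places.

-1.6860

H0: μ = 120; H1: μ < 120 (one-sample t-test, left-tailed).
t = (x̄ − μ₀)/(s/√n) = (114.4 − 120)/(19.65/√35) = -1.6860
df = n − 1 = 34
p-value = P(T ≤ -1.6860) ≈ 0.0505
Since p ≈ 0.0505 < α = 0.1, reject H0; the evidence is statistically significant.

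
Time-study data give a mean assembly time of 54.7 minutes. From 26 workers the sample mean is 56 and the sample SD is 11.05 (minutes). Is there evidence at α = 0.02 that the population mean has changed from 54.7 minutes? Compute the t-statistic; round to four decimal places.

H0: μ = 54.7; H1: μ ≠ 54.7 (one-sample t-test, two-sided).
t = (x̄ − μ₀)/(s/√n) = (56 − 54.7)/(11.05/√26) = 0.5999
df = n − 1 = 25
Two-sided p-value ≈ 0.554
Since p ≈ 0.554 > α = 0.02, fail to reject H0; the evidence is not statistically significant.

0.5999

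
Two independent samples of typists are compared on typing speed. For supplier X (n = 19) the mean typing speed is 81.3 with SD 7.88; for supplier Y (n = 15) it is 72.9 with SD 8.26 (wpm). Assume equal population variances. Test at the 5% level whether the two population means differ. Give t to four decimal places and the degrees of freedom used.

t = 3.0217, df = 32

Let group 1 = supplier X, group 2 = supplier Y. H0: μ_1 = μ_2; H1: μ_1 ≠ μ_2 (two-sample pooled-variance t-test, two-sided).
s_p² = [(19−1)·7.88² + (15−1)·8.26²]/(19+15−2) = 64.7777
t = (81.3 − 72.9)/√[64.7777·(1/19 + 1/15)] = 3.0217
df = n₁ + n₂ − 2 = 32
Two-sided p-value ≈ 0.0049
Since p ≈ 0.0049 < α = 0.05, reject H0; the data support H1.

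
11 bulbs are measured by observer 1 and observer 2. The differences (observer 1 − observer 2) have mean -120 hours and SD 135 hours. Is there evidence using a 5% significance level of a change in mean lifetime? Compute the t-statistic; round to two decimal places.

H0: μ_d = 0; H1: μ_d ≠ 0 (paired t-test on the differences, two-sided).
t = d̄/(s_d/√n) = -120/(135/√11) = -2.95
df = n − 1 = 10
Two-sided p-value ≈ 0.015
Since p ≈ 0.015 < α = 0.05, reject H0; the data support H1.

-2.95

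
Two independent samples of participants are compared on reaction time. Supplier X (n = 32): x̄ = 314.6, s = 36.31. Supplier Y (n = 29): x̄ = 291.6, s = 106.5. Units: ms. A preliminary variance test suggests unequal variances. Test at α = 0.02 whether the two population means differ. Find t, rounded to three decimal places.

Let group 1 = supplier X, group 2 = supplier Y. H0: μ_1 = μ_2; H1: μ_1 ≠ μ_2 (Welch's two-sample t-test, two-sided).
t = (x̄_1 − x̄_2)/√(s_1²/n_1 + s_2²/n_2) = (314.6 − 291.6)/√(36.31²/32 + 106.5²/29) = 1.106
Welch–Satterthwaite df ≈ 33.87
Two-sided p-value ≈ 0.2764
Since p ≈ 0.2764 > α = 0.02, fail to reject H0; the evidence is not statistically significant.

1.106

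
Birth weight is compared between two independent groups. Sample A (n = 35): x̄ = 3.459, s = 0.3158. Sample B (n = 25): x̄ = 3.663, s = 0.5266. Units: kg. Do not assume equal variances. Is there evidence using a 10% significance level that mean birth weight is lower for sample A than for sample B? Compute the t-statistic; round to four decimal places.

Let group 1 = sample A, group 2 = sample B. H0: μ_1 = μ_2; H1: μ_1 < μ_2 (Welch's two-sample t-test, left-tailed).
t = (x̄_1 − x̄_2)/√(s_1²/n_1 + s_2²/n_2) = (3.459 − 3.663)/√(0.3158²/35 + 0.5266²/25) = -1.7277
Welch–Satterthwaite df ≈ 36.23
p-value = P(T ≤ -1.7277) ≈ 0.0463
Since p ≈ 0.0463 < α = 0.1, reject H0; the data support H1.

-1.7277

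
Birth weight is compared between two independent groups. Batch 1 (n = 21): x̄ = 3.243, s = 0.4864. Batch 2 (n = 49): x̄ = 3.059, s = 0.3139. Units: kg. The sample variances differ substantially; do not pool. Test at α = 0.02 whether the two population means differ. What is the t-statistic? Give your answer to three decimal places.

1.597

Let group 1 = batch 1, group 2 = batch 2. H0: μ_1 = μ_2; H1: μ_1 ≠ μ_2 (Welch's two-sample t-test, two-sided).
t = (x̄_1 − x̄_2)/√(s_1²/n_1 + s_2²/n_2) = (3.243 − 3.059)/√(0.4864²/21 + 0.3139²/49) = 1.597
Welch–Satterthwaite df ≈ 27.41
Two-sided p-value ≈ 0.122
Since p ≈ 0.122 > α = 0.02, fail to reject H0; the evidence is not statistically significant.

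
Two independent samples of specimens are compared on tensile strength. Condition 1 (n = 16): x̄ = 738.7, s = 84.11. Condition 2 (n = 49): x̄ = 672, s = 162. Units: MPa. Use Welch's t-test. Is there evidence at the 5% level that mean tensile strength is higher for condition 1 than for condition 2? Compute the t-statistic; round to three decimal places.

Let group 1 = condition 1, group 2 = condition 2. H0: μ_1 = μ_2; H1: μ_1 > μ_2 (Welch's two-sample t-test, right-tailed).
t = (x̄_1 − x̄_2)/√(s_1²/n_1 + s_2²/n_2) = (738.7 − 672)/√(84.11²/16 + 162²/49) = 2.133
Welch–Satterthwaite df ≈ 50.29
p-value = P(T ≥ 2.133) ≈ 0.0189
Since p ≈ 0.0189 < α = 0.05, reject H0; the evidence is statistically significant.

2.133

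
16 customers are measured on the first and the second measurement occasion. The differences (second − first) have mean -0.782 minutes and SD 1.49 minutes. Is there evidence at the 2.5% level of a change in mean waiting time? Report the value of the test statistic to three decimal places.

H0: μ_d = 0; H1: μ_d ≠ 0 (paired t-test on the differences, two-sided).
t = d̄/(s_d/√n) = -0.782/(1.49/√16) = -2.099
df = n − 1 = 15
Two-sided p-value ≈ 0.0531
Since p ≈ 0.0531 > α = 0.025, fail to reject H0; the data do not provide sufficient evidence against H0.

-2.099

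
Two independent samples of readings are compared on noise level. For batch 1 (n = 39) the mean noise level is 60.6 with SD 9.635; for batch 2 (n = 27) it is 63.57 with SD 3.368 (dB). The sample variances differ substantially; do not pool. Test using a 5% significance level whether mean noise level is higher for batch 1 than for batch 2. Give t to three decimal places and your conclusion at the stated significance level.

t = -1.775; fail to reject H0

Let group 1 = batch 1, group 2 = batch 2. H0: μ_1 = μ_2; H1: μ_1 > μ_2 (Welch's two-sample t-test, right-tailed).
t = (x̄_1 − x̄_2)/√(s_1²/n_1 + s_2²/n_2) = (60.6 − 63.57)/√(9.635²/39 + 3.368²/27) = -1.775
Welch–Satterthwaite df ≈ 50.31
p-value = P(T ≥ -1.775) ≈ 0.9590
Since p ≈ 0.9590 > α = 0.05, fail to reject H0; the data do not provide sufficient evidence against H0.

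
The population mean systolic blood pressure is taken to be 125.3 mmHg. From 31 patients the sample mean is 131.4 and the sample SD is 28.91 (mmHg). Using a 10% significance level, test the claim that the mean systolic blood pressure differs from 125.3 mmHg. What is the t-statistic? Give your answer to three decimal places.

H0: μ = 125.3; H1: μ ≠ 125.3 (one-sample t-test, two-sided).
t = (x̄ − μ₀)/(s/√n) = (131.4 − 125.3)/(28.91/√31) = 1.175
df = n − 1 = 30
Two-sided p-value ≈ 0.2493
Since p ≈ 0.2493 > α = 0.1, fail to reject H0; the data do not provide sufficient evidence against H0.

1.175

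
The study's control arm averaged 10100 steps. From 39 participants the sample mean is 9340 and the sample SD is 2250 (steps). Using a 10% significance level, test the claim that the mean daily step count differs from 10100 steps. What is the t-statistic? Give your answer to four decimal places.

-2.1094

H0: μ = 10100; H1: μ ≠ 10100 (one-sample t-test, two-sided).
t = (x̄ − μ₀)/(s/√n) = (9340 − 10100)/(2250/√39) = -2.1094
df = n − 1 = 38
Two-sided p-value ≈ 0.042
Since p ≈ 0.042 < α = 0.1, reject H0; the evidence is statistically significant.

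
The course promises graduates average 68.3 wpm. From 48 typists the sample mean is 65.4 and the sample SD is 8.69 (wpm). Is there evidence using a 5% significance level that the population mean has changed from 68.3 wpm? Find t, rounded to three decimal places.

-2.312

H0: μ = 68.3; H1: μ ≠ 68.3 (one-sample t-test, two-sided).
t = (x̄ − μ₀)/(s/√n) = (65.4 − 68.3)/(8.69/√48) = -2.312
df = n − 1 = 47
Two-sided p-value ≈ 0.0252
Since p ≈ 0.0252 < α = 0.05, reject H0; the data support H1.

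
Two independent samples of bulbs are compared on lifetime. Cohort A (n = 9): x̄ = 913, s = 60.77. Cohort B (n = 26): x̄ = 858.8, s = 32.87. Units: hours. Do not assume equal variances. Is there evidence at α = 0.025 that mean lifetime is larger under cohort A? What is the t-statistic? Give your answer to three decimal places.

Let group 1 = cohort A, group 2 = cohort B. H0: μ_1 = μ_2; H1: μ_1 > μ_2 (Welch's two-sample t-test, right-tailed).
t = (x̄_1 − x̄_2)/√(s_1²/n_1 + s_2²/n_2) = (913 − 858.8)/√(60.77²/9 + 32.87²/26) = 2.550
Welch–Satterthwaite df ≈ 9.67
p-value = P(T ≥ 2.550) ≈ 0.0148
Since p ≈ 0.0148 < α = 0.025, reject H0; the evidence is statistically significant.

2.550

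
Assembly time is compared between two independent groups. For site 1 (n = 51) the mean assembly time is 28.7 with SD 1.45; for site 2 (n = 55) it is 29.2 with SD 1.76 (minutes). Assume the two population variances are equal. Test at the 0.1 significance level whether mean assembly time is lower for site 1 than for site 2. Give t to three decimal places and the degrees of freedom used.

Let group 1 = site 1, group 2 = site 2. H0: μ_1 = μ_2; H1: μ_1 < μ_2 (two-sample pooled-variance t-test, left-tailed).
s_p² = [(51−1)·1.45² + (55−1)·1.76²]/(51+55−2) = 2.61919
t = (28.7 − 29.2)/√[2.61919·(1/51 + 1/55)] = -1.589
df = n₁ + n₂ − 2 = 104
p-value = P(T ≤ -1.589) ≈ 0.058
Since p ≈ 0.058 < α = 0.1, reject H0; the evidence is statistically significant.

t = -1.589, df = 104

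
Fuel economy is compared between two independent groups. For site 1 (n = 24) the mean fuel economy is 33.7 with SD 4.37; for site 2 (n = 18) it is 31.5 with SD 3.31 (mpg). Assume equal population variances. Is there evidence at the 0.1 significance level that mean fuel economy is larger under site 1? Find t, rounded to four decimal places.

1.7843

Let group 1 = site 1, group 2 = site 2. H0: μ_1 = μ_2; H1: μ_1 > μ_2 (two-sample pooled-variance t-test, right-tailed).
s_p² = [(24−1)·4.37² + (18−1)·3.31²]/(24+18−2) = 15.6371
t = (33.7 − 31.5)/√[15.6371·(1/24 + 1/18)] = 1.7843
df = n₁ + n₂ − 2 = 40
p-value = P(T ≥ 1.7843) ≈ 0.0410
Since p ≈ 0.0410 < α = 0.1, reject H0; the evidence is statistically significant.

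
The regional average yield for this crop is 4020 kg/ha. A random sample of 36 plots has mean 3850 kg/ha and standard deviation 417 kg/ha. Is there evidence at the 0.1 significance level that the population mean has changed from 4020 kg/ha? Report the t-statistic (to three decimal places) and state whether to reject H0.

H0: μ = 4020; H1: μ ≠ 4020 (one-sample t-test, two-sided).
t = (x̄ − μ₀)/(s/√n) = (3850 − 4020)/(417/√36) = -2.446
df = n − 1 = 35
Two-sided p-value ≈ 0.020
Since p ≈ 0.020 < α = 0.1, reject H0; the data support H1.

t = -2.446; reject H0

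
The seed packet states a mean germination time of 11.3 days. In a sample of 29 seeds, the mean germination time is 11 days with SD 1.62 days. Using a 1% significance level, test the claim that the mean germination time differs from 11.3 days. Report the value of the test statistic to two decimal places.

-1.00

H0: μ = 11.3; H1: μ ≠ 11.3 (one-sample t-test, two-sided).
t = (x̄ − μ₀)/(s/√n) = (11 − 11.3)/(1.62/√29) = -1.00
df = n − 1 = 28
Two-sided p-value ≈ 0.3272
Since p ≈ 0.3272 > α = 0.01, fail to reject H0; the evidence is not statistically significant.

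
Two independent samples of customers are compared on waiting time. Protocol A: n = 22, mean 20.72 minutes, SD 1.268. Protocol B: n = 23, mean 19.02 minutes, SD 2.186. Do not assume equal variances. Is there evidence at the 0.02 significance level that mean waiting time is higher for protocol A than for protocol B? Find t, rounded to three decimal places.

3.208

Let group 1 = protocol A, group 2 = protocol B. H0: μ_1 = μ_2; H1: μ_1 > μ_2 (Welch's two-sample t-test, right-tailed).
t = (x̄_1 − x̄_2)/√(s_1²/n_1 + s_2²/n_2) = (20.72 − 19.02)/√(1.268²/22 + 2.186²/23) = 3.208
Welch–Satterthwaite df ≈ 35.59
p-value = P(T ≥ 3.208) ≈ 0.001
Since p ≈ 0.001 < α = 0.02, reject H0; the data support H1.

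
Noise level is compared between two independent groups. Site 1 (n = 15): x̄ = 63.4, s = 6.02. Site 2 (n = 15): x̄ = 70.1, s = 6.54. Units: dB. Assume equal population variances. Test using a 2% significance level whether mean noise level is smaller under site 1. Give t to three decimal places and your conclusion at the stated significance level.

t = -2.919; reject H0

Let group 1 = site 1, group 2 = site 2. H0: μ_1 = μ_2; H1: μ_1 < μ_2 (two-sample pooled-variance t-test, left-tailed).
s_p² = [(15−1)·6.02² + (15−1)·6.54²]/(15+15−2) = 39.506
t = (63.4 − 70.1)/√[39.506·(1/15 + 1/15)] = -2.919
df = n₁ + n₂ − 2 = 28
p-value = P(T ≤ -2.919) ≈ 0.0034
Since p ≈ 0.0034 < α = 0.02, reject H0; the evidence is statistically significant.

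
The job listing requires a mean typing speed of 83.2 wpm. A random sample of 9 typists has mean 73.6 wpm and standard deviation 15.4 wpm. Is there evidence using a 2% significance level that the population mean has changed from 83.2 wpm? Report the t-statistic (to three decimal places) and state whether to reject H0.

t = -1.870; fail to reject H0

H0: μ = 83.2; H1: μ ≠ 83.2 (one-sample t-test, two-sided).
t = (x̄ − μ₀)/(s/√n) = (73.6 − 83.2)/(15.4/√9) = -1.870
df = n − 1 = 8
Two-sided p-value ≈ 0.0984
Since p ≈ 0.0984 > α = 0.02, fail to reject H0; the data do not provide sufficient evidence against H0.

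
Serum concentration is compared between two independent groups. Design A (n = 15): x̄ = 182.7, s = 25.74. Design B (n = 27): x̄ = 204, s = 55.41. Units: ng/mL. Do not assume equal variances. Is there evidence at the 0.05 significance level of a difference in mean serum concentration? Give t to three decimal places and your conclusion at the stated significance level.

Let group 1 = design A, group 2 = design B. H0: μ_1 = μ_2; H1: μ_1 ≠ μ_2 (Welch's two-sample t-test, two-sided).
t = (x̄_1 − x̄_2)/√(s_1²/n_1 + s_2²/n_2) = (182.7 − 204)/√(25.74²/15 + 55.41²/27) = -1.695
Welch–Satterthwaite df ≈ 39.15
Two-sided p-value ≈ 0.0980
Since p ≈ 0.0980 > α = 0.05, fail to reject H0; the evidence is not statistically significant.

t = -1.695; fail to reject H0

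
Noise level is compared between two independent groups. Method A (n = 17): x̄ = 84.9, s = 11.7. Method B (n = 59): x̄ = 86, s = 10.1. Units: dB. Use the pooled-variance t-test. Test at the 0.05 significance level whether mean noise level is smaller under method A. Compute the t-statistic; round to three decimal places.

-0.382

Let group 1 = method A, group 2 = method B. H0: μ_1 = μ_2; H1: μ_1 < μ_2 (two-sample pooled-variance t-test, left-tailed).
s_p² = [(17−1)·11.7² + (59−1)·10.1²]/(17+59−2) = 109.552
t = (84.9 − 86)/√[109.552·(1/17 + 1/59)] = -0.382
df = n₁ + n₂ − 2 = 74
p-value = P(T ≤ -0.382) ≈ 0.352
Since p ≈ 0.352 > α = 0.05, fail to reject H0; the data do not provide sufficient evidence against H0.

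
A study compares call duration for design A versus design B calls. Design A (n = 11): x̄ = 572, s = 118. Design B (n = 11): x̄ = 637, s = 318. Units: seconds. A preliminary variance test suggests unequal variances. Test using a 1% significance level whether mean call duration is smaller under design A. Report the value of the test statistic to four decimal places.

Let group 1 = design A, group 2 = design B. H0: μ_1 = μ_2; H1: μ_1 < μ_2 (Welch's two-sample t-test, left-tailed).
t = (x̄_1 − x̄_2)/√(s_1²/n_1 + s_2²/n_2) = (572 − 637)/√(118²/11 + 318²/11) = -0.6356
Welch–Satterthwaite df ≈ 12.70
p-value = P(T ≤ -0.6356) ≈ 0.2682
Since p ≈ 0.2682 > α = 0.01, fail to reject H0; the data do not provide sufficient evidence against H0.

-0.6356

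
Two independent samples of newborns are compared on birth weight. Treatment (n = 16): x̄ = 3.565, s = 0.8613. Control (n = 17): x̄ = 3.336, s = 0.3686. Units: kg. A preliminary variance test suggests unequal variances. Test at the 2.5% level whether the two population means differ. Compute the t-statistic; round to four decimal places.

0.9822

Let group 1 = treatment, group 2 = control. H0: μ_1 = μ_2; H1: μ_1 ≠ μ_2 (Welch's two-sample t-test, two-sided).
t = (x̄_1 − x̄_2)/√(s_1²/n_1 + s_2²/n_2) = (3.565 − 3.336)/√(0.8613²/16 + 0.3686²/17) = 0.9822
Welch–Satterthwaite df ≈ 20.06
Two-sided p-value ≈ 0.3377
Since p ≈ 0.3377 > α = 0.025, fail to reject H0; the data do not provide sufficient evidence against H0.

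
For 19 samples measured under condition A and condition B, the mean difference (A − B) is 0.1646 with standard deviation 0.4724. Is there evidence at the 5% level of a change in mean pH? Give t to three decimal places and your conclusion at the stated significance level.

H0: μ_d = 0; H1: μ_d ≠ 0 (paired t-test on the differences, two-sided).
t = d̄/(s_d/√n) = 0.1646/(0.4724/√19) = 1.519
df = n − 1 = 18
Two-sided p-value ≈ 0.1462
Since p ≈ 0.1462 > α = 0.05, fail to reject H0; the evidence is not statistically significant.

t = 1.519; fail to reject H0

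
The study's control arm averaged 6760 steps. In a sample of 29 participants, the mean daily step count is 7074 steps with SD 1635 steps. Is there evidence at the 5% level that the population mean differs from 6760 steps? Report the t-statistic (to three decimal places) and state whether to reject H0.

t = 1.034; fail to reject H0

H0: μ = 6760; H1: μ ≠ 6760 (one-sample t-test, two-sided).
t = (x̄ − μ₀)/(s/√n) = (7074 − 6760)/(1635/√29) = 1.034
df = n − 1 = 28
Two-sided p-value ≈ 0.3099
Since p ≈ 0.3099 > α = 0.05, fail to reject H0; the evidence is not statistically significant.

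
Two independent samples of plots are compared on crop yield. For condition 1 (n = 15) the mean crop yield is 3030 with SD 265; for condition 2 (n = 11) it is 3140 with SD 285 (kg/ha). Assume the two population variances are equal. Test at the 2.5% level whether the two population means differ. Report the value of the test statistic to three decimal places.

-1.013

Let group 1 = condition 1, group 2 = condition 2. H0: μ_1 = μ_2; H1: μ_1 ≠ μ_2 (two-sample pooled-variance t-test, two-sided).
s_p² = [(15−1)·265² + (11−1)·285²]/(15+11−2) = 74808.3
t = (3030 − 3140)/√[74808.3·(1/15 + 1/11)] = -1.013
df = n₁ + n₂ − 2 = 24
Two-sided p-value ≈ 0.321
Since p ≈ 0.321 > α = 0.025, fail to reject H0; the data do not provide sufficient evidence against H0.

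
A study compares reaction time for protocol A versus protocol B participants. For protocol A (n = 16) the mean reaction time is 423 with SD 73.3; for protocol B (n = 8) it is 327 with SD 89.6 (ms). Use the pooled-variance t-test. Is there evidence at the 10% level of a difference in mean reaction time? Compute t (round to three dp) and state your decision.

t = 2.812; reject H0

Let group 1 = protocol A, group 2 = protocol B. H0: μ_1 = μ_2; H1: μ_1 ≠ μ_2 (two-sample pooled-variance t-test, two-sided).
s_p² = [(16−1)·73.3² + (8−1)·89.6²]/(16+8−2) = 6217.75
t = (423 − 327)/√[6217.75·(1/16 + 1/8)] = 2.812
df = n₁ + n₂ − 2 = 22
Two-sided p-value ≈ 0.010
Since p ≈ 0.010 < α = 0.1, reject H0; the data support H1.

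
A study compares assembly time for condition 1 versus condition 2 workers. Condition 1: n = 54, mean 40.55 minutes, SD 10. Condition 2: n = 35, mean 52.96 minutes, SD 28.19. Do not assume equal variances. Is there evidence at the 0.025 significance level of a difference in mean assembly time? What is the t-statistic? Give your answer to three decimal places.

-2.504

Let group 1 = condition 1, group 2 = condition 2. H0: μ_1 = μ_2; H1: μ_1 ≠ μ_2 (Welch's two-sample t-test, two-sided).
t = (x̄_1 − x̄_2)/√(s_1²/n_1 + s_2²/n_2) = (40.55 − 52.96)/√(10²/54 + 28.19²/35) = -2.504
Welch–Satterthwaite df ≈ 39.60
Two-sided p-value ≈ 0.0165
Since p ≈ 0.0165 < α = 0.025, reject H0; the data support H1.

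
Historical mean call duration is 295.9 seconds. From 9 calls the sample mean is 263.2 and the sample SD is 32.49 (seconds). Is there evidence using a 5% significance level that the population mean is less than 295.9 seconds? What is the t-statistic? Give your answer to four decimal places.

H0: μ = 295.9; H1: μ < 295.9 (one-sample t-test, left-tailed).
t = (x̄ − μ₀)/(s/√n) = (263.2 − 295.9)/(32.49/√9) = -3.0194
df = n − 1 = 8
p-value = P(T ≤ -3.0194) ≈ 0.0083
Since p ≈ 0.0083 < α = 0.05, reject H0; the data support H1.

-3.0194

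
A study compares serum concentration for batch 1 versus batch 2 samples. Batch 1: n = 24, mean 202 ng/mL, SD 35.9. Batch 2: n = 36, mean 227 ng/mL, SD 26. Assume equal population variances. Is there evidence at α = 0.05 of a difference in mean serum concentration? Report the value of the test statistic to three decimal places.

Let group 1 = batch 1, group 2 = batch 2. H0: μ_1 = μ_2; H1: μ_1 ≠ μ_2 (two-sample pooled-variance t-test, two-sided).
s_p² = [(24−1)·35.9² + (36−1)·26²]/(24+36−2) = 919.011
t = (202 − 227)/√[919.011·(1/24 + 1/36)] = -3.129
df = n₁ + n₂ − 2 = 58
Two-sided p-value ≈ 0.003
Since p ≈ 0.003 < α = 0.05, reject H0; the data support H1.

-3.129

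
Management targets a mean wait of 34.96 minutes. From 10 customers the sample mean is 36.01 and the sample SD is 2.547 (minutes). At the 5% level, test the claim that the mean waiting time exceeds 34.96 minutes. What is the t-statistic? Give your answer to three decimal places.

H0: μ = 34.96; H1: μ > 34.96 (one-sample t-test, right-tailed).
t = (x̄ − μ₀)/(s/√n) = (36.01 − 34.96)/(2.547/√10) = 1.304
df = n − 1 = 9
p-value = P(T ≥ 1.304) ≈ 0.1124
Since p ≈ 0.1124 > α = 0.05, fail to reject H0; the data do not provide sufficient evidence against H0.

1.304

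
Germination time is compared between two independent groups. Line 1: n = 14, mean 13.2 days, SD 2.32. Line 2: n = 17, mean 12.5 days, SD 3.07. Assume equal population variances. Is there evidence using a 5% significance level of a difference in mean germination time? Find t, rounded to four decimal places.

0.7030

Let group 1 = line 1, group 2 = line 2. H0: μ_1 = μ_2; H1: μ_1 ≠ μ_2 (two-sample pooled-variance t-test, two-sided).
s_p² = [(14−1)·2.32² + (17−1)·3.07²]/(14+17−2) = 7.61274
t = (13.2 − 12.5)/√[7.61274·(1/14 + 1/17)] = 0.7030
df = n₁ + n₂ − 2 = 29
Two-sided p-value ≈ 0.4877
Since p ≈ 0.4877 > α = 0.05, fail to reject H0; the evidence is not statistically significant.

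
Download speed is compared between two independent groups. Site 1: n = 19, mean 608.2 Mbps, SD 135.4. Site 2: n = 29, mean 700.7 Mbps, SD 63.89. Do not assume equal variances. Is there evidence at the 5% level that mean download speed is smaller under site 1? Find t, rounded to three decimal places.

Let group 1 = site 1, group 2 = site 2. H0: μ_1 = μ_2; H1: μ_1 < μ_2 (Welch's two-sample t-test, left-tailed).
t = (x̄_1 − x̄_2)/√(s_1²/n_1 + s_2²/n_2) = (608.2 − 700.7)/√(135.4²/19 + 63.89²/29) = -2.782
Welch–Satterthwaite df ≈ 23.32
p-value = P(T ≤ -2.782) ≈ 0.005
Since p ≈ 0.005 < α = 0.05, reject H0; the evidence is statistically significant.

-2.782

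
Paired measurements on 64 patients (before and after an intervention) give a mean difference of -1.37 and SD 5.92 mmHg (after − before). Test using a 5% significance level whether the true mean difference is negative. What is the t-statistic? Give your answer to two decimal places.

H0: μ_d = 0; H1: μ_d < 0 (paired t-test on the differences, left-tailed).
t = d̄/(s_d/√n) = -1.37/(5.92/√64) = -1.85
df = n − 1 = 63
p-value = P(T ≤ -1.85) ≈ 0.034
Since p ≈ 0.034 < α = 0.05, reject H0; the data support H1.

-1.85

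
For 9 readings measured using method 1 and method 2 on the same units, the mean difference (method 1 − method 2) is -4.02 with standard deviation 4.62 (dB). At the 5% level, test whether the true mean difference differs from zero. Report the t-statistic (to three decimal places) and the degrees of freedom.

H0: μ_d = 0; H1: μ_d ≠ 0 (paired t-test on the differences, two-sided).
t = d̄/(s_d/√n) = -4.02/(4.62/√9) = -2.610
df = n − 1 = 8
Two-sided p-value ≈ 0.031
Since p ≈ 0.031 < α = 0.05, reject H0; the evidence is statistically significant.

t = -2.610, df = 8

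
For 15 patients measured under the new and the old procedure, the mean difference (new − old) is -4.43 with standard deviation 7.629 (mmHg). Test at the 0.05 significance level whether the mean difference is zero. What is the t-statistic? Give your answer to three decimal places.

H0: μ_d = 0; H1: μ_d ≠ 0 (paired t-test on the differences, two-sided).
t = d̄/(s_d/√n) = -4.43/(7.629/√15) = -2.249
df = n − 1 = 14
Two-sided p-value ≈ 0.0411
Since p ≈ 0.0411 < α = 0.05, reject H0; the evidence is statistically significant.

-2.249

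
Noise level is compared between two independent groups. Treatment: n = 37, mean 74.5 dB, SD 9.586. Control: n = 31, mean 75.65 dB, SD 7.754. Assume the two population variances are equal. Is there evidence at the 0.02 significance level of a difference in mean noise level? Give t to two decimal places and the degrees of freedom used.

t = -0.54, df = 66

Let group 1 = treatment, group 2 = control. H0: μ_1 = μ_2; H1: μ_1 ≠ μ_2 (two-sample pooled-variance t-test, two-sided).
s_p² = [(37−1)·9.586² + (31−1)·7.754²]/(37+31−2) = 77.4519
t = (74.5 − 75.65)/√[77.4519·(1/37 + 1/31)] = -0.54
df = n₁ + n₂ − 2 = 66
Two-sided p-value ≈ 0.593
Since p ≈ 0.593 > α = 0.02, fail to reject H0; the evidence is not statistically significant.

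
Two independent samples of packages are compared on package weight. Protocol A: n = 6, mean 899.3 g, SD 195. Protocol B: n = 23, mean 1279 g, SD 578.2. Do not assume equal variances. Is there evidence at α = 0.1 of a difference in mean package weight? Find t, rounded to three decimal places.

-2.628

Let group 1 = protocol A, group 2 = protocol B. H0: μ_1 = μ_2; H1: μ_1 ≠ μ_2 (Welch's two-sample t-test, two-sided).
t = (x̄_1 − x̄_2)/√(s_1²/n_1 + s_2²/n_2) = (899.3 − 1279)/√(195²/6 + 578.2²/23) = -2.628
Welch–Satterthwaite df ≈ 24.70
Two-sided p-value ≈ 0.0145
Since p ≈ 0.0145 < α = 0.1, reject H0; the data support H1.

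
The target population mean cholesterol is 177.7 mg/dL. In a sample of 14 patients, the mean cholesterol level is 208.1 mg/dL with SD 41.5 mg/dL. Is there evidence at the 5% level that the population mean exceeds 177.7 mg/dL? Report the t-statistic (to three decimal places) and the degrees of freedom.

H0: μ = 177.7; H1: μ > 177.7 (one-sample t-test, right-tailed).
t = (x̄ − μ₀)/(s/√n) = (208.1 − 177.7)/(41.5/√14) = 2.741
df = n − 1 = 13
p-value = P(T ≥ 2.741) ≈ 0.008
Since p ≈ 0.008 < α = 0.05, reject H0; the data support H1.

t = 2.741, df = 13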